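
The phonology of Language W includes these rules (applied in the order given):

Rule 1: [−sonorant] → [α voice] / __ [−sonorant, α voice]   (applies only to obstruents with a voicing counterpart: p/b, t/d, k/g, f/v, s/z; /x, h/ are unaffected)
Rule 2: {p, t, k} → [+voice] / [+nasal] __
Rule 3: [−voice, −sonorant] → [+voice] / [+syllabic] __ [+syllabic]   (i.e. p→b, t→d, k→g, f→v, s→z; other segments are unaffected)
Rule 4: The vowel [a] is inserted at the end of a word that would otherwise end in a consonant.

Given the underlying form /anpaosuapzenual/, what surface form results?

Rule 1 (regressive voicing assimilation): /p/ precedes the voiced obstruent /z/, so it voices to [b] by assimilation. /anpaosuapzenual/ → anpaosuabzenual.
Rule 2 (post-nasal voicing): /p/ is a voiceless stop immediately after the nasal /n/, so it voices to [b]. /anpaosuabzenual/ → anbaosuabzenual.
Rule 3 (intervocalic voicing): /s/ is a voiceless obstruent between vowels /o/ and /u/, so it voices to [z]. /anbaosuabzenual/ → anbaozuabzenual.
Rule 4 (final a-epenthesis): the form ends in the consonant /l/, so [a] is inserted word-finally. /anbaozuabzenual/ → anbaozuabzenuala.

anbaozuabzenuala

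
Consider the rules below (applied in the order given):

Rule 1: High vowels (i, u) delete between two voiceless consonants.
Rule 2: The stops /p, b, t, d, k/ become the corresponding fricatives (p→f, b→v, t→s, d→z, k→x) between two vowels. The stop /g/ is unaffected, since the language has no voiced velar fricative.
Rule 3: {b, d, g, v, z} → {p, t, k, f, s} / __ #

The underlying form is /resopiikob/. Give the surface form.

Rule 1 (high vowel syncope): no segment meets the environment; /resopiikob/ is unchanged.
Rule 2 (intervocalic spirantization): /p/ is a stop between vowels /o/ and /i/, so it spirantizes to the fricative [f]. /k/ is a stop between vowels /i/ and /o/, so it spirantizes to the fricative [x]. /resopiikob/ → resofiixob.
Rule 3 (final devoicing): /b/ is a voiced obstruent in word-final position, so it devoices to [p]. /resofiixob/ → resofiixop.

resofiixop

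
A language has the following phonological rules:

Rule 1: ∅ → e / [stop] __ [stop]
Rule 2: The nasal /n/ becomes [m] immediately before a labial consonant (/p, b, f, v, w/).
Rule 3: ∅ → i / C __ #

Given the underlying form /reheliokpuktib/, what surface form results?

Rule 1 (stop-cluster e-epenthesis): /k/ and /p/ form a stop–stop cluster, so [e] is inserted between them. /k/ and /t/ form a stop–stop cluster, so [e] is inserted between them. /reheliokpuktib/ → reheliokepuketib.
Rule 2 (nasal place assimilation): no segment meets the environment; /reheliokepuketib/ is unchanged.
Rule 3 (final i-epenthesis): the form ends in the consonant /b/, so [i] is inserted word-finally. /reheliokepuketib/ → reheliokepuketibi.

reheliokepuketibi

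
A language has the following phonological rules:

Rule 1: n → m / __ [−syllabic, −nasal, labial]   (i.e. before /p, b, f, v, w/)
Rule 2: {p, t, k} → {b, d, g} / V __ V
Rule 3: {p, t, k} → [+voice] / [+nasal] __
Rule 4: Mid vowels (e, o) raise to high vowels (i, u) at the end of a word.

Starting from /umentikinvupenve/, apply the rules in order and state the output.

Rule 1 (nasal place assimilation): /n/ precedes the labial consonant /v/, so it assimilates in place to [m]. /n/ precedes the labial consonant /v/, so it assimilates in place to [m]. /umentikinvupenve/ → umentikimvupemve.
Rule 2 (intervocalic voicing): /k/ is a voiceless stop between vowels /i/ and /i/, so it voices to [g]. /p/ is a voiceless stop between vowels /u/ and /e/, so it voices to [b]. /umentikimvupemve/ → umentigimvubemve.
Rule 3 (post-nasal voicing): /t/ is a voiceless stop immediately after the nasal /n/, so it voices to [d]. /umentigimvubemve/ → umendigimvubemve.
Rule 4 (final vowel raising): /e/ is a mid vowel in word-final position, so it raises to [i]. /umendigimvubemve/ → umendigimvubemvi.

umendigimvubemvi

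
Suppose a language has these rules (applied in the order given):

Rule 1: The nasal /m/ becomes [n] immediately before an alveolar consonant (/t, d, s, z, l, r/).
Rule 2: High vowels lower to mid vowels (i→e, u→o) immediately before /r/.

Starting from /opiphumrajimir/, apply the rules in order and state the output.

opiphunrajimer

Rule 1 (nasal place assimilation): /m/ precedes the alveolar consonant /r/, so it assimilates in place to [n]. /opiphumrajimir/ → opiphunrajimir.
Rule 2 (pre-rhotic lowering): /i/ is a high vowel immediately before /r/, so it lowers to [e]. /opiphunrajimir/ → opiphunrajimer.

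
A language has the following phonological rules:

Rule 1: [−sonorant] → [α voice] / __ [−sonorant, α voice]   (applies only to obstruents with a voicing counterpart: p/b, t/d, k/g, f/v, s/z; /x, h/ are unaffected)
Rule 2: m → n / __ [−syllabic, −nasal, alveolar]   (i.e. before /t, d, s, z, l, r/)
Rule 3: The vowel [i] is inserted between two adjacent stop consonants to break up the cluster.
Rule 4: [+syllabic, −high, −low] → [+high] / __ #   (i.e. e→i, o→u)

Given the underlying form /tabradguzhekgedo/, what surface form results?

Rule 1 (regressive voicing assimilation): /z/ precedes the voiceless obstruent /h/, so it devoices to [s] by assimilation. /k/ precedes the voiced obstruent /g/, so it voices to [g] by assimilation. /tabradguzhekgedo/ → tabradgusheggedo.
Rule 2 (nasal place assimilation): no segment meets the environment; /tabradgusheggedo/ is unchanged.
Rule 3 (stop-cluster i-epenthesis): /d/ and /g/ form a stop–stop cluster, so [i] is inserted between them. /g/ and /g/ form a stop–stop cluster, so [i] is inserted between them. /tabradgusheggedo/ → tabradigushegigedo.
Rule 4 (final vowel raising): /o/ is a mid vowel in word-final position, so it raises to [u]. /tabradigushegigedo/ → tabradigushegigedu.

tabradigushegigedu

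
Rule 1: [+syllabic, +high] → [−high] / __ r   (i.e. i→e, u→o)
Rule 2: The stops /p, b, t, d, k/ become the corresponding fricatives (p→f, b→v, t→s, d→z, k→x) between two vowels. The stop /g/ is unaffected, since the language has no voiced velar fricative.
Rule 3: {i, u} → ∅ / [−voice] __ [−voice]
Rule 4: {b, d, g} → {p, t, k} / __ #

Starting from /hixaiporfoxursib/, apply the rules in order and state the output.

hxaiforfoxorsip

Rule 1 (pre-rhotic lowering): /u/ is a high vowel immediately before /r/, so it lowers to [o]. /hixaiporfoxursib/ → hixaiporfoxorsib.
Rule 2 (intervocalic spirantization): /p/ is a stop between vowels /i/ and /o/, so it spirantizes to the fricative [f]. /hixaiporfoxorsib/ → hixaiforfoxorsib.
Rule 3 (high vowel syncope): /i/ is a high vowel flanked by voiceless consonants /h/ and /x/, so it deletes. /hixaiforfoxorsib/ → hxaiforfoxorsib.
Rule 4 (final devoicing): /b/ is a voiced stop in word-final position, so it devoices to [p]. /hxaiforfoxorsib/ → hxaiforfoxorsip.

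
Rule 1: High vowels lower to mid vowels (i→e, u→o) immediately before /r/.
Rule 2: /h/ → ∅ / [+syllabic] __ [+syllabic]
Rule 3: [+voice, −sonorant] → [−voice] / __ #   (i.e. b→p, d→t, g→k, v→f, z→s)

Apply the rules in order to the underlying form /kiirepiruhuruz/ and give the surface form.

kiereperuorus

Rule 1 (pre-rhotic lowering): /i/ is a high vowel immediately before /r/, so it lowers to [e]. /i/ is a high vowel immediately before /r/, so it lowers to [e]. /u/ is a high vowel immediately before /r/, so it lowers to [o]. /kiirepiruhuruz/ → kiereperuhoruz.
Rule 2 (intervocalic h-deletion): /h/ occurs between vowels /u/ and /o/, so it deletes. /kiereperuhoruz/ → kiereperuoruz.
Rule 3 (final devoicing): /z/ is a voiced obstruent in word-final position, so it devoices to [s]. /kiereperuoruz/ → kiereperuorus.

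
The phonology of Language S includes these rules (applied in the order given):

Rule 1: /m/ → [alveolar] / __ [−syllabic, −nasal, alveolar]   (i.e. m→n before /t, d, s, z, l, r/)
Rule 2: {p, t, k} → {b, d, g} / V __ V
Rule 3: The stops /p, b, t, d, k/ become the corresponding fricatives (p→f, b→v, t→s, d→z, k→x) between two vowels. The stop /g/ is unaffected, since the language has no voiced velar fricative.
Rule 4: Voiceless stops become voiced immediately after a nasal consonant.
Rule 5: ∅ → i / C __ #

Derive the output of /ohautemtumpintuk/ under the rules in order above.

Rule 1 (nasal place assimilation): /m/ precedes the alveolar consonant /t/, so it assimilates in place to [n]. /ohautemtumpintuk/ → ohautentumpintuk.
Rule 2 (intervocalic voicing): /t/ is a voiceless stop between vowels /u/ and /e/, so it voices to [d]. /ohautentumpintuk/ → ohaudentumpintuk.
Rule 3 (intervocalic spirantization): /d/ is a stop between vowels /u/ and /e/, so it spirantizes to the fricative [z]. /ohaudentumpintuk/ → ohauzentumpintuk.
Rule 4 (post-nasal voicing): /t/ is a voiceless stop immediately after the nasal /n/, so it voices to [d]. /p/ is a voiceless stop immediately after the nasal /m/, so it voices to [b]. /t/ is a voiceless stop immediately after the nasal /n/, so it voices to [d]. /ohauzentumpintuk/ → ohauzendumbinduk.
Rule 5 (final i-epenthesis): the form ends in the consonant /k/, so [i] is inserted word-finally. /ohauzendumbinduk/ → ohauzendumbinduki.

ohauzendumbinduki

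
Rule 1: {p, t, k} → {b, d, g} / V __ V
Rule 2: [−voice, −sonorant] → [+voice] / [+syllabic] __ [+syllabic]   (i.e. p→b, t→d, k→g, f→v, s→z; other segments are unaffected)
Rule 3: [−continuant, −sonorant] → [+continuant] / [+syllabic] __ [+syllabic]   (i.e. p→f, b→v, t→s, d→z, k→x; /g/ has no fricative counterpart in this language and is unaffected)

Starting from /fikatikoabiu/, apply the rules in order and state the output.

Rule 1 (intervocalic voicing): /k/ is a voiceless stop between vowels /i/ and /a/, so it voices to [g]. /t/ is a voiceless stop between vowels /a/ and /i/, so it voices to [d]. /k/ is a voiceless stop between vowels /i/ and /o/, so it voices to [g]. /fikatikoabiu/ → figadigoabiu.
Rule 2 (intervocalic voicing): no segment meets the environment; /figadigoabiu/ is unchanged.
Rule 3 (intervocalic spirantization): /d/ is a stop between vowels /a/ and /i/, so it spirantizes to the fricative [z]. /b/ is a stop between vowels /a/ and /i/, so it spirantizes to the fricative [v]. /figadigoabiu/ → figazigoaviu.

figazigoaviu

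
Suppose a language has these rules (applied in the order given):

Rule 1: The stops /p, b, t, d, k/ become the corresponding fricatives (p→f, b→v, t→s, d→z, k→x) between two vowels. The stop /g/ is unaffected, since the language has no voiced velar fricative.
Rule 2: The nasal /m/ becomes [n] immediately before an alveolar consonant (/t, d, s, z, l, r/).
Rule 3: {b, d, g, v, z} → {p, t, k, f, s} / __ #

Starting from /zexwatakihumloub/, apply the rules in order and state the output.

Rule 1 (intervocalic spirantization): /t/ is a stop between vowels /a/ and /a/, so it spirantizes to the fricative [s]. /k/ is a stop between vowels /a/ and /i/, so it spirantizes to the fricative [x]. /zexwatakihumloub/ → zexwasaxihumloub.
Rule 2 (nasal place assimilation): /m/ precedes the alveolar consonant /l/, so it assimilates in place to [n]. /zexwasaxihumloub/ → zexwasaxihunloub.
Rule 3 (final devoicing): /b/ is a voiced obstruent in word-final position, so it devoices to [p]. /zexwasaxihunloub/ → zexwasaxihunloup.

zexwasaxihunloup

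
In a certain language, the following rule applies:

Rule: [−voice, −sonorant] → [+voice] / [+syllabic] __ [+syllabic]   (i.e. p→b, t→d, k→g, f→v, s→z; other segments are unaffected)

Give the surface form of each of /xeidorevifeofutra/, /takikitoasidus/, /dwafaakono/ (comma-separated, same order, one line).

/xeidorevifeofutra/: /f/ is a voiceless obstruent between vowels /i/ and /e/, so it voices to [v]. /f/ is a voiceless obstruent between vowels /o/ and /u/, so it voices to [v]. → [xeidoreviveovutra].
/takikitoasidus/: /k/ is a voiceless obstruent between vowels /a/ and /i/, so it voices to [g]. /k/ is a voiceless obstruent between vowels /i/ and /i/, so it voices to [g]. /t/ is a voiceless obstruent between vowels /i/ and /o/, so it voices to [d]. /s/ is a voiceless obstruent between vowels /a/ and /i/, so it voices to [z]. → [tagigidoazidus].
/dwafaakono/: /f/ is a voiceless obstruent between vowels /a/ and /a/, so it voices to [v]. /k/ is a voiceless obstruent between vowels /a/ and /o/, so it voices to [g]. → [dwavaagono].

xeidoreviveovutra, tagigidoazidus, dwavaagono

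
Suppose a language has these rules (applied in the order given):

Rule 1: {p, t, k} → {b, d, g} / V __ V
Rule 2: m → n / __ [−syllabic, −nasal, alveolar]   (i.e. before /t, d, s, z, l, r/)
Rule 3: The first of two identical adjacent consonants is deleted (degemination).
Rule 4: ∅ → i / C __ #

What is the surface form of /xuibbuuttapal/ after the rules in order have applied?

xuibuutabali

Rule 1 (intervocalic voicing): /p/ is a voiceless stop between vowels /a/ and /a/, so it voices to [b]. /xuibbuuttapal/ → xuibbuuttabal.
Rule 2 (nasal place assimilation): no segment meets the environment; /xuibbuuttabal/ is unchanged.
Rule 3 (degemination): /bb/ is a geminate; the first /b/ deletes. /tt/ is a geminate; the first /t/ deletes. /xuibbuuttabal/ → xuibuutabal.
Rule 4 (final i-epenthesis): the form ends in the consonant /l/, so [i] is inserted word-finally. /xuibuutabal/ → xuibuutabali.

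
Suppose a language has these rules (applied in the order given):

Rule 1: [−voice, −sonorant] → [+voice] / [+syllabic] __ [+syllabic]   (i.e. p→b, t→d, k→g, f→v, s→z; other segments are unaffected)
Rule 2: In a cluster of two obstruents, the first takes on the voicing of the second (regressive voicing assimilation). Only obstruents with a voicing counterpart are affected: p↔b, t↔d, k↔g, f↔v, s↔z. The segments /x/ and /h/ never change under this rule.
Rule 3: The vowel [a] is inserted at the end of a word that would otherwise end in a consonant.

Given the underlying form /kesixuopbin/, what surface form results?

Rule 1 (intervocalic voicing): /s/ is a voiceless obstruent between vowels /e/ and /i/, so it voices to [z]. /kesixuopbin/ → kezixuopbin.
Rule 2 (regressive voicing assimilation): /p/ precedes the voiced obstruent /b/, so it voices to [b] by assimilation. /kezixuopbin/ → kezixuobbin.
Rule 3 (final a-epenthesis): the form ends in the consonant /n/, so [a] is inserted word-finally. /kezixuobbin/ → kezixuobbina.

kezixuobbina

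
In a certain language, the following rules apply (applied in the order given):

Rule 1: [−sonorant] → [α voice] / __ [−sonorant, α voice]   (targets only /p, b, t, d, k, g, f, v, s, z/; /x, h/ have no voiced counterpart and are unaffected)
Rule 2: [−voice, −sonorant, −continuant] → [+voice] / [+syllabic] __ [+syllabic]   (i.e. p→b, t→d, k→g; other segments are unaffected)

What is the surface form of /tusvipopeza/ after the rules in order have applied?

Rule 1 (regressive voicing assimilation): /s/ precedes the voiced obstruent /v/, so it voices to [z] by assimilation. /tusvipopeza/ → tuzvipopeza.
Rule 2 (intervocalic voicing): /p/ is a voiceless stop between vowels /i/ and /o/, so it voices to [b]. /p/ is a voiceless stop between vowels /o/ and /e/, so it voices to [b]. /tuzvipopeza/ → tuzvibobeza.

tuzvibobeza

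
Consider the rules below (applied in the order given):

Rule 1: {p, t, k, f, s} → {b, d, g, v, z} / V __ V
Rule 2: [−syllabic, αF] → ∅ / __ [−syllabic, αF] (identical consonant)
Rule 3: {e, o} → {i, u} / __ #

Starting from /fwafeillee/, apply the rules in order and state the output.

fwaveilei

Rule 1 (intervocalic voicing): /f/ is a voiceless obstruent between vowels /a/ and /e/, so it voices to [v]. /fwafeillee/ → fwaveillee.
Rule 2 (degemination): /ll/ is a geminate; the first /l/ deletes. /fwaveillee/ → fwaveilee.
Rule 3 (final vowel raising): /e/ is a mid vowel in word-final position, so it raises to [i]. /fwaveilee/ → fwaveilei.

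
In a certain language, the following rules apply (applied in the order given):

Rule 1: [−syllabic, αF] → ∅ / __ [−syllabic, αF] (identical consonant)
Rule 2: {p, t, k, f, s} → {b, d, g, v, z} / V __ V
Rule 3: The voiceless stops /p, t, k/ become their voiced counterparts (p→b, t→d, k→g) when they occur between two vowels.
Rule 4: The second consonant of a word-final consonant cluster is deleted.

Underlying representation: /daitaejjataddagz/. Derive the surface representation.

daidaejadadag

Rule 1 (degemination): /jj/ is a geminate; the first /j/ deletes. /dd/ is a geminate; the first /d/ deletes. /daitaejjataddagz/ → daitaejatadagz.
Rule 2 (intervocalic voicing): /t/ is a voiceless obstruent between vowels /i/ and /a/, so it voices to [d]. /t/ is a voiceless obstruent between vowels /a/ and /a/, so it voices to [d]. /daitaejatadagz/ → daidaejadadagz.
Rule 3 (intervocalic voicing): no segment meets the environment; /daidaejadadagz/ is unchanged.
Rule 4 (final cluster simplification): /z/ is the second consonant of a word-final cluster /gz/, so it deletes. /daidaejadadagz/ → daidaejadadag.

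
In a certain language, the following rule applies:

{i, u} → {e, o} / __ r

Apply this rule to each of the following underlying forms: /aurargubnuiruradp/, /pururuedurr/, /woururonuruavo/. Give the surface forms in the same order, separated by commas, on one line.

aorargubnueroradp, pororuedorr, woororonoruavo

/aurargubnuiruradp/: /u/ is a high vowel immediately before /r/, so it lowers to [o]. /i/ is a high vowel immediately before /r/, so it lowers to [e]. /u/ is a high vowel immediately before /r/, so it lowers to [o]. → [aorargubnueroradp].
/pururuedurr/: /u/ is a high vowel immediately before /r/, so it lowers to [o]. /u/ is a high vowel immediately before /r/, so it lowers to [o]. /u/ is a high vowel immediately before /r/, so it lowers to [o]. → [pororuedorr].
/woururonuruavo/: /u/ is a high vowel immediately before /r/, so it lowers to [o]. /u/ is a high vowel immediately before /r/, so it lowers to [o]. /u/ is a high vowel immediately before /r/, so it lowers to [o]. → [woororonoruavo].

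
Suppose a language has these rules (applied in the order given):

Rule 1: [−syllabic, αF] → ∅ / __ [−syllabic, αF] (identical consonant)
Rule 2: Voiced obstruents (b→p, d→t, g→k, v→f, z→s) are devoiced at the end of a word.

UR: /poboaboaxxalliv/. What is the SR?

poboaboaxalif

Rule 1 (degemination): /xx/ is a geminate; the first /x/ deletes. /ll/ is a geminate; the first /l/ deletes. /poboaboaxxalliv/ → poboaboaxaliv.
Rule 2 (final devoicing): /v/ is a voiced obstruent in word-final position, so it devoices to [f]. /poboaboaxaliv/ → poboaboaxalif.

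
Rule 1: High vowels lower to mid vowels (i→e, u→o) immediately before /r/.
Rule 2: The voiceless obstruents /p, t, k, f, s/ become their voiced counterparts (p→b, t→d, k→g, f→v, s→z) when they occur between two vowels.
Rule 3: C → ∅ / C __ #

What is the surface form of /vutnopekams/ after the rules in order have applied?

vutnobegam

Rule 1 (pre-rhotic lowering): no segment meets the environment; /vutnopekams/ is unchanged.
Rule 2 (intervocalic voicing): /p/ is a voiceless obstruent between vowels /o/ and /e/, so it voices to [b]. /k/ is a voiceless obstruent between vowels /e/ and /a/, so it voices to [g]. /vutnopekams/ → vutnobegams.
Rule 3 (final cluster simplification): /s/ is the second consonant of a word-final cluster /ms/, so it deletes. /vutnobegams/ → vutnobegam.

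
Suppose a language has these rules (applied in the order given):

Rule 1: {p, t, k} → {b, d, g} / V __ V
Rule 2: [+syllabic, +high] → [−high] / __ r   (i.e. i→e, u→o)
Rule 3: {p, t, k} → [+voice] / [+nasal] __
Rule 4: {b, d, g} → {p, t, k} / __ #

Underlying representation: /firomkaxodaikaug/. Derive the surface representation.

feromgaxodaigauk

Rule 1 (intervocalic voicing): /k/ is a voiceless stop between vowels /i/ and /a/, so it voices to [g]. /firomkaxodaikaug/ → firomkaxodaigaug.
Rule 2 (pre-rhotic lowering): /i/ is a high vowel immediately before /r/, so it lowers to [e]. /firomkaxodaigaug/ → feromkaxodaigaug.
Rule 3 (post-nasal voicing): /k/ is a voiceless stop immediately after the nasal /m/, so it voices to [g]. /feromkaxodaigaug/ → feromgaxodaigaug.
Rule 4 (final devoicing): /g/ is a voiced stop in word-final position, so it devoices to [k]. /feromgaxodaigaug/ → feromgaxodaigauk.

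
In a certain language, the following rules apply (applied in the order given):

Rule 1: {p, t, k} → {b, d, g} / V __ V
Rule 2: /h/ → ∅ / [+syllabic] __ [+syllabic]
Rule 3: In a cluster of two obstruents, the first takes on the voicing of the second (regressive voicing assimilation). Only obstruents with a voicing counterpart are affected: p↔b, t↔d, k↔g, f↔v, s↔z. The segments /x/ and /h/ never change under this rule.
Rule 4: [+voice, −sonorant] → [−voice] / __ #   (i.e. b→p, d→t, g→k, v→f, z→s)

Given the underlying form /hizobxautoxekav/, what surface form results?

Rule 1 (intervocalic voicing): /t/ is a voiceless stop between vowels /u/ and /o/, so it voices to [d]. /k/ is a voiceless stop between vowels /e/ and /a/, so it voices to [g]. /hizobxautoxekav/ → hizobxaudoxegav.
Rule 2 (intervocalic h-deletion): no segment meets the environment; /hizobxaudoxegav/ is unchanged.
Rule 3 (regressive voicing assimilation): /b/ precedes the voiceless obstruent /x/, so it devoices to [p] by assimilation. /hizobxaudoxegav/ → hizopxaudoxegav.
Rule 4 (final devoicing): /v/ is a voiced obstruent in word-final position, so it devoices to [f]. /hizopxaudoxegav/ → hizopxaudoxegaf.

hizopxaudoxegaf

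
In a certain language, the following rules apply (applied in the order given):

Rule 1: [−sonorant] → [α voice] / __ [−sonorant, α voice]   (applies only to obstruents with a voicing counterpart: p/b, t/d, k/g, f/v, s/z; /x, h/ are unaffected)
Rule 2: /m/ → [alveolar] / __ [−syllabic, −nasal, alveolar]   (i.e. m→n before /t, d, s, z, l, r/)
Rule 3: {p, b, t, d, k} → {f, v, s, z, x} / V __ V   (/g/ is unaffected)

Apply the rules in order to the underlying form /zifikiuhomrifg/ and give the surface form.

zifixiuhonrivg

Rule 1 (regressive voicing assimilation): /f/ precedes the voiced obstruent /g/, so it voices to [v] by assimilation. /zifikiuhomrifg/ → zifikiuhomrivg.
Rule 2 (nasal place assimilation): /m/ precedes the alveolar consonant /r/, so it assimilates in place to [n]. /zifikiuhomrivg/ → zifikiuhonrivg.
Rule 3 (intervocalic spirantization): /k/ is a stop between vowels /i/ and /i/, so it spirantizes to the fricative [x]. /zifikiuhonrivg/ → zifixiuhonrivg.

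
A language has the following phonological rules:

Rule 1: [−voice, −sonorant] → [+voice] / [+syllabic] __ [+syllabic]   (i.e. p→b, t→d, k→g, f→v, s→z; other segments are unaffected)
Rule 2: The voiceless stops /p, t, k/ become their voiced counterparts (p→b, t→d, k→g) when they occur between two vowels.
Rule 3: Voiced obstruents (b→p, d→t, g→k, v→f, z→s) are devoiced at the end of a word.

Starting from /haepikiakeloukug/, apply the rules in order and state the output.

haebigiagelouguk

Rule 1 (intervocalic voicing): /p/ is a voiceless obstruent between vowels /e/ and /i/, so it voices to [b]. /k/ is a voiceless obstruent between vowels /i/ and /i/, so it voices to [g]. /k/ is a voiceless obstruent between vowels /a/ and /e/, so it voices to [g]. /k/ is a voiceless obstruent between vowels /u/ and /u/, so it voices to [g]. /haepikiakeloukug/ → haebigiagelougug.
Rule 2 (intervocalic voicing): no segment meets the environment; /haebigiagelougug/ is unchanged.
Rule 3 (final devoicing): /g/ is a voiced obstruent in word-final position, so it devoices to [k]. /haebigiagelougug/ → haebigiagelouguk.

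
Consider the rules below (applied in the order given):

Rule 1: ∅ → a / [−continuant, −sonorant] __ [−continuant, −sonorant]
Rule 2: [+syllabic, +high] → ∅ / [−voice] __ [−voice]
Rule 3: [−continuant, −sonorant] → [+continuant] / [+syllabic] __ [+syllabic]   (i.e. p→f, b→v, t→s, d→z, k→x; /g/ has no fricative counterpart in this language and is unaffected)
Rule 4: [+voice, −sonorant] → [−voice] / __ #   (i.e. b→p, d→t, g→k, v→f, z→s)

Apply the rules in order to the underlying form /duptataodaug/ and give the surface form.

Rule 1 (stop-cluster a-epenthesis): /p/ and /t/ form a stop–stop cluster, so [a] is inserted between them. /duptataodaug/ → dupatataodaug.
Rule 2 (high vowel syncope): no segment meets the environment; /dupatataodaug/ is unchanged.
Rule 3 (intervocalic spirantization): /p/ is a stop between vowels /u/ and /a/, so it spirantizes to the fricative [f]. /t/ is a stop between vowels /a/ and /a/, so it spirantizes to the fricative [s]. /t/ is a stop between vowels /a/ and /a/, so it spirantizes to the fricative [s]. /d/ is a stop between vowels /o/ and /a/, so it spirantizes to the fricative [z]. /dupatataodaug/ → dufasasaozaug.
Rule 4 (final devoicing): /g/ is a voiced obstruent in word-final position, so it devoices to [k]. /dufasasaozaug/ → dufasasaozauk.

dufasasaozauk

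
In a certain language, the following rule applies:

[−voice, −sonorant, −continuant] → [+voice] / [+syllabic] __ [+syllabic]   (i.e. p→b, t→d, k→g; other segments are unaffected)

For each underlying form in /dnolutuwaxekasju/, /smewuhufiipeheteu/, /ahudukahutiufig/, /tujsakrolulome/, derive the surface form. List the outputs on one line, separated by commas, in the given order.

/dnolutuwaxekasju/: /t/ is a voiceless stop between vowels /u/ and /u/, so it voices to [d]. /k/ is a voiceless stop between vowels /e/ and /a/, so it voices to [g]. → [dnoluduwaxegasju].
/smewuhufiipeheteu/: /p/ is a voiceless stop between vowels /i/ and /e/, so it voices to [b]. /t/ is a voiceless stop between vowels /e/ and /e/, so it voices to [d]. → [smewuhufiibehedeu].
/ahudukahutiufig/: /k/ is a voiceless stop between vowels /u/ and /a/, so it voices to [g]. /t/ is a voiceless stop between vowels /u/ and /i/, so it voices to [d]. → [ahudugahudiufig].
/tujsakrolulome/: the rule's environment is not met; surfaces unchanged as [tujsakrolulome].

dnoluduwaxegasju, smewuhufiibehedeu, ahudugahudiufig, tujsakrolulome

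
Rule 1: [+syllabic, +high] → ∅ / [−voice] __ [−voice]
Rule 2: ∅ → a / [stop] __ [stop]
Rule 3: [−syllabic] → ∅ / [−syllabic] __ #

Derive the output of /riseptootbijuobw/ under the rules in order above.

Rule 1 (high vowel syncope): no segment meets the environment; /riseptootbijuobw/ is unchanged.
Rule 2 (stop-cluster a-epenthesis): /p/ and /t/ form a stop–stop cluster, so [a] is inserted between them. /t/ and /b/ form a stop–stop cluster, so [a] is inserted between them. /riseptootbijuobw/ → risepatootabijuobw.
Rule 3 (final cluster simplification): /w/ is the second consonant of a word-final cluster /bw/, so it deletes. /risepatootabijuobw/ → risepatootabijuob.

risepatootabijuob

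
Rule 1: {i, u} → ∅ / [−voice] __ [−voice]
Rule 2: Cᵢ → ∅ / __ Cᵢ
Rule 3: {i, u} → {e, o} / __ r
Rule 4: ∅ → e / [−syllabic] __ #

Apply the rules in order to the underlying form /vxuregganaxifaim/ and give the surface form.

Rule 1 (high vowel syncope): /i/ is a high vowel flanked by voiceless consonants /x/ and /f/, so it deletes. /vxuregganaxifaim/ → vxuregganaxfaim.
Rule 2 (degemination): /gg/ is a geminate; the first /g/ deletes. /vxuregganaxfaim/ → vxureganaxfaim.
Rule 3 (pre-rhotic lowering): /u/ is a high vowel immediately before /r/, so it lowers to [o]. /vxureganaxfaim/ → vxoreganaxfaim.
Rule 4 (final e-epenthesis): the form ends in the consonant /m/, so [e] is inserted word-finally. /vxoreganaxfaim/ → vxoreganaxfaime.

vxoreganaxfaime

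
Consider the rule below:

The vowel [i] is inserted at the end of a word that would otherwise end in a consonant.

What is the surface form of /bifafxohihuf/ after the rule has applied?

bifafxohihufi

the form ends in the consonant /f/, so [i] is inserted word-finally.
Surface form: [bifafxohihufi].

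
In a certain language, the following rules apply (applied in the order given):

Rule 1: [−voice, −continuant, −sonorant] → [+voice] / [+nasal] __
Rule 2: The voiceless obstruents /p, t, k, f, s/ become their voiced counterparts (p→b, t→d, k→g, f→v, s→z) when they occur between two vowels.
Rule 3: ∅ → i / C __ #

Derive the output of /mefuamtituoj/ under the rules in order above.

Rule 1 (post-nasal voicing): /t/ is a voiceless stop immediately after the nasal /m/, so it voices to [d]. /mefuamtituoj/ → mefuamdituoj.
Rule 2 (intervocalic voicing): /f/ is a voiceless obstruent between vowels /e/ and /u/, so it voices to [v]. /t/ is a voiceless obstruent between vowels /i/ and /u/, so it voices to [d]. /mefuamdituoj/ → mevuamdiduoj.
Rule 3 (final i-epenthesis): the form ends in the consonant /j/, so [i] is inserted word-finally. /mevuamdiduoj/ → mevuamdiduoji.

mevuamdiduoji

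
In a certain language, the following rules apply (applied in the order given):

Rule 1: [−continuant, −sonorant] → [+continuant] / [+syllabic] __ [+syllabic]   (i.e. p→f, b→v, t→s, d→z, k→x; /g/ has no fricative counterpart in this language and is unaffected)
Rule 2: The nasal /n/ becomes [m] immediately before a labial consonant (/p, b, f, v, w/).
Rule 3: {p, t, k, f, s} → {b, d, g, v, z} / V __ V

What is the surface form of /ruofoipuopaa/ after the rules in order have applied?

Rule 1 (intervocalic spirantization): /p/ is a stop between vowels /i/ and /u/, so it spirantizes to the fricative [f]. /p/ is a stop between vowels /o/ and /a/, so it spirantizes to the fricative [f]. /ruofoipuopaa/ → ruofoifuofaa.
Rule 2 (nasal place assimilation): no segment meets the environment; /ruofoifuofaa/ is unchanged.
Rule 3 (intervocalic voicing): /f/ is a voiceless obstruent between vowels /o/ and /o/, so it voices to [v]. /f/ is a voiceless obstruent between vowels /i/ and /u/, so it voices to [v]. /f/ is a voiceless obstruent between vowels /o/ and /a/, so it voices to [v]. /ruofoifuofaa/ → ruovoivuovaa.

ruovoivuovaa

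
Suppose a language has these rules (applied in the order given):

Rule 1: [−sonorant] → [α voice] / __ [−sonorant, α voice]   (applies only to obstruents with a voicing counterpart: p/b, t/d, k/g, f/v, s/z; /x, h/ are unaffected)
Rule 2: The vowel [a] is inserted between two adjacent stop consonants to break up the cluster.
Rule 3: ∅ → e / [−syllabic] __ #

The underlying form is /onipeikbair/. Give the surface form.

onipeigabaire

Rule 1 (regressive voicing assimilation): /k/ precedes the voiced obstruent /b/, so it voices to [g] by assimilation. /onipeikbair/ → onipeigbair.
Rule 2 (stop-cluster a-epenthesis): /g/ and /b/ form a stop–stop cluster, so [a] is inserted between them. /onipeigbair/ → onipeigabair.
Rule 3 (final e-epenthesis): the form ends in the consonant /r/, so [e] is inserted word-finally. /onipeigabair/ → onipeigabaire.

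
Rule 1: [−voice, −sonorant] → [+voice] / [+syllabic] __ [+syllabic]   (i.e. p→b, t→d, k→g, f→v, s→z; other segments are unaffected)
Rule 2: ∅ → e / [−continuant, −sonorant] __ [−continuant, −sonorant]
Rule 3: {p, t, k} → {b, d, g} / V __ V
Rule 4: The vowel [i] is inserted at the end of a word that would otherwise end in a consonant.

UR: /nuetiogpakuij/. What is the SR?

Rule 1 (intervocalic voicing): /t/ is a voiceless obstruent between vowels /e/ and /i/, so it voices to [d]. /k/ is a voiceless obstruent between vowels /a/ and /u/, so it voices to [g]. /nuetiogpakuij/ → nuediogpaguij.
Rule 2 (stop-cluster e-epenthesis): /g/ and /p/ form a stop–stop cluster, so [e] is inserted between them. /nuediogpaguij/ → nuediogepaguij.
Rule 3 (intervocalic voicing): /p/ is a voiceless stop between vowels /e/ and /a/, so it voices to [b]. /nuediogepaguij/ → nuediogebaguij.
Rule 4 (final i-epenthesis): the form ends in the consonant /j/, so [i] is inserted word-finally. /nuediogebaguij/ → nuediogebaguiji.

nuediogebaguiji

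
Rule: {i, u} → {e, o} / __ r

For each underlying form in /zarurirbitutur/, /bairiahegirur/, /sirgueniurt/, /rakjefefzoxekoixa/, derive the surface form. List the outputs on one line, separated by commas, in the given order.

zarorerbitutor, baeriahegeror, sergueniort, rakjefefzoxekoixa

/zarurirbitutur/: /u/ is a high vowel immediately before /r/, so it lowers to [o]. /i/ is a high vowel immediately before /r/, so it lowers to [e]. /u/ is a high vowel immediately before /r/, so it lowers to [o]. → [zarorerbitutor].
/bairiahegirur/: /i/ is a high vowel immediately before /r/, so it lowers to [e]. /i/ is a high vowel immediately before /r/, so it lowers to [e]. /u/ is a high vowel immediately before /r/, so it lowers to [o]. → [baeriahegeror].
/sirgueniurt/: /i/ is a high vowel immediately before /r/, so it lowers to [e]. /u/ is a high vowel immediately before /r/, so it lowers to [o]. → [sergueniort].
/rakjefefzoxekoixa/: the rule's environment is not met; surfaces unchanged as [rakjefefzoxekoixa].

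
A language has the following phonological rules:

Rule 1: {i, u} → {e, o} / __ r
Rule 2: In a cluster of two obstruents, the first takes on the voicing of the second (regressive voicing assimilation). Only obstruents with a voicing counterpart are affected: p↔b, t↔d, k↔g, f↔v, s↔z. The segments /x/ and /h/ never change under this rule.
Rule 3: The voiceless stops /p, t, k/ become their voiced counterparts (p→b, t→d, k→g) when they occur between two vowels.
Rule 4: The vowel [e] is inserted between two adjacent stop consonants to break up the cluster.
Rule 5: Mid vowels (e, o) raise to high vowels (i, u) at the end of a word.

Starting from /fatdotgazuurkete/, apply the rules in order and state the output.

fadedodegazuorkedi

Rule 1 (pre-rhotic lowering): /u/ is a high vowel immediately before /r/, so it lowers to [o]. /fatdotgazuurkete/ → fatdotgazuorkete.
Rule 2 (regressive voicing assimilation): /t/ precedes the voiced obstruent /d/, so it voices to [d] by assimilation. /t/ precedes the voiced obstruent /g/, so it voices to [d] by assimilation. /fatdotgazuorkete/ → faddodgazuorkete.
Rule 3 (intervocalic voicing): /t/ is a voiceless stop between vowels /e/ and /e/, so it voices to [d]. /faddodgazuorkete/ → faddodgazuorkede.
Rule 4 (stop-cluster e-epenthesis): /d/ and /d/ form a stop–stop cluster, so [e] is inserted between them. /d/ and /g/ form a stop–stop cluster, so [e] is inserted between them. /faddodgazuorkede/ → fadedodegazuorkede.
Rule 5 (final vowel raising): /e/ is a mid vowel in word-final position, so it raises to [i]. /fadedodegazuorkede/ → fadedodegazuorkedi.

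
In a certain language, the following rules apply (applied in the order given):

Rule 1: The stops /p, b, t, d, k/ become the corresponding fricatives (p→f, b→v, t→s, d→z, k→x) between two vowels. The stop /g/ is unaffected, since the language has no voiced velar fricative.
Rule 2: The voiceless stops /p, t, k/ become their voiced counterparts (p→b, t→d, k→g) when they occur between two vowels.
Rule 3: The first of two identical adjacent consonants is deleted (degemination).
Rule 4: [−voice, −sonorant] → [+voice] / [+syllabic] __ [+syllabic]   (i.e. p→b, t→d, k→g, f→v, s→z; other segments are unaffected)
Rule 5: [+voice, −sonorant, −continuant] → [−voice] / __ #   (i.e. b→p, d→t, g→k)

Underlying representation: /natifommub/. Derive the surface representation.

nazivomup

Rule 1 (intervocalic spirantization): /t/ is a stop between vowels /a/ and /i/, so it spirantizes to the fricative [s]. /natifommub/ → nasifommub.
Rule 2 (intervocalic voicing): no segment meets the environment; /nasifommub/ is unchanged.
Rule 3 (degemination): /mm/ is a geminate; the first /m/ deletes. /nasifommub/ → nasifomub.
Rule 4 (intervocalic voicing): /s/ is a voiceless obstruent between vowels /a/ and /i/, so it voices to [z]. /f/ is a voiceless obstruent between vowels /i/ and /o/, so it voices to [v]. /nasifomub/ → nazivomub.
Rule 5 (final devoicing): /b/ is a voiced stop in word-final position, so it devoices to [p]. /nazivomub/ → nazivomup.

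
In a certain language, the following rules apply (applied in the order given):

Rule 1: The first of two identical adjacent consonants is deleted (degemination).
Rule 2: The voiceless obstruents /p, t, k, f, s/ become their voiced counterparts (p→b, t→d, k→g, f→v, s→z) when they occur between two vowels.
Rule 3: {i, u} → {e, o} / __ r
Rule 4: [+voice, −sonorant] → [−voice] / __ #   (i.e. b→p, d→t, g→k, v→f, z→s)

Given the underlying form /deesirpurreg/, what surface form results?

deezerporek

Rule 1 (degemination): /rr/ is a geminate; the first /r/ deletes. /deesirpurreg/ → deesirpureg.
Rule 2 (intervocalic voicing): /s/ is a voiceless obstruent between vowels /e/ and /i/, so it voices to [z]. /deesirpureg/ → deezirpureg.
Rule 3 (pre-rhotic lowering): /i/ is a high vowel immediately before /r/, so it lowers to [e]. /u/ is a high vowel immediately before /r/, so it lowers to [o]. /deezirpureg/ → deezerporeg.
Rule 4 (final devoicing): /g/ is a voiced obstruent in word-final position, so it devoices to [k]. /deezerporeg/ → deezerporek.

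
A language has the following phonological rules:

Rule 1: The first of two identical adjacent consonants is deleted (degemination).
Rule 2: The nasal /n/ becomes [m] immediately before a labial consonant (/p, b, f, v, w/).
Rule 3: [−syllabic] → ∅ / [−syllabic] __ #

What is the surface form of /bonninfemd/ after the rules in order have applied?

Rule 1 (degemination): /nn/ is a geminate; the first /n/ deletes. /bonninfemd/ → boninfemd.
Rule 2 (nasal place assimilation): /n/ precedes the labial consonant /f/, so it assimilates in place to [m]. /boninfemd/ → bonimfemd.
Rule 3 (final cluster simplification): /d/ is the second consonant of a word-final cluster /md/, so it deletes. /bonimfemd/ → bonimfem.

bonimfem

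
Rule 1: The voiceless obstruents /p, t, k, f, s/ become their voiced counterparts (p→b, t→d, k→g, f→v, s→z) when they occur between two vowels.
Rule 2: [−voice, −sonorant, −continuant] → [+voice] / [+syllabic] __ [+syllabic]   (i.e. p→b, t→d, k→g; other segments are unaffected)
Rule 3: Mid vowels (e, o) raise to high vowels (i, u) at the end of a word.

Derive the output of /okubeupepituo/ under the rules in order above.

Rule 1 (intervocalic voicing): /k/ is a voiceless obstruent between vowels /o/ and /u/, so it voices to [g]. /p/ is a voiceless obstruent between vowels /u/ and /e/, so it voices to [b]. /p/ is a voiceless obstruent between vowels /e/ and /i/, so it voices to [b]. /t/ is a voiceless obstruent between vowels /i/ and /u/, so it voices to [d]. /okubeupepituo/ → ogubeubebiduo.
Rule 2 (intervocalic voicing): no segment meets the environment; /ogubeubebiduo/ is unchanged.
Rule 3 (final vowel raising): /o/ is a mid vowel in word-final position, so it raises to [u]. /ogubeubebiduo/ → ogubeubebiduu.

ogubeubebiduu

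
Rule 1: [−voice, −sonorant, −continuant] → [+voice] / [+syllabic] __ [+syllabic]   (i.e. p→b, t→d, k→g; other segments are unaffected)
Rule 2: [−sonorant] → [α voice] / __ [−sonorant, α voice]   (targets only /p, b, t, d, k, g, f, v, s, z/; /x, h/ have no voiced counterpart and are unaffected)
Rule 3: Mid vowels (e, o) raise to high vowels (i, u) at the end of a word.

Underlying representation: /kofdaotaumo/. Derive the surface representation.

kovdaodaumu

Rule 1 (intervocalic voicing): /t/ is a voiceless stop between vowels /o/ and /a/, so it voices to [d]. /kofdaotaumo/ → kofdaodaumo.
Rule 2 (regressive voicing assimilation): /f/ precedes the voiced obstruent /d/, so it voices to [v] by assimilation. /kofdaodaumo/ → kovdaodaumo.
Rule 3 (final vowel raising): /o/ is a mid vowel in word-final position, so it raises to [u]. /kovdaodaumo/ → kovdaodaumu.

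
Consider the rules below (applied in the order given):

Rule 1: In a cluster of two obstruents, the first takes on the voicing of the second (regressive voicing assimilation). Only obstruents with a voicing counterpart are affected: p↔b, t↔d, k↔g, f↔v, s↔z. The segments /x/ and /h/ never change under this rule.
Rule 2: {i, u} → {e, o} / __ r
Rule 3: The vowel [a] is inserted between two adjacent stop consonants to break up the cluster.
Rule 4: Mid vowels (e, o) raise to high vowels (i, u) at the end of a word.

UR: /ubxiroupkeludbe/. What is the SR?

Rule 1 (regressive voicing assimilation): /b/ precedes the voiceless obstruent /x/, so it devoices to [p] by assimilation. /ubxiroupkeludbe/ → upxiroupkeludbe.
Rule 2 (pre-rhotic lowering): /i/ is a high vowel immediately before /r/, so it lowers to [e]. /upxiroupkeludbe/ → upxeroupkeludbe.
Rule 3 (stop-cluster a-epenthesis): /p/ and /k/ form a stop–stop cluster, so [a] is inserted between them. /d/ and /b/ form a stop–stop cluster, so [a] is inserted between them. /upxeroupkeludbe/ → upxeroupakeludabe.
Rule 4 (final vowel raising): /e/ is a mid vowel in word-final position, so it raises to [i]. /upxeroupakeludabe/ → upxeroupakeludabi.

upxeroupakeludabi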